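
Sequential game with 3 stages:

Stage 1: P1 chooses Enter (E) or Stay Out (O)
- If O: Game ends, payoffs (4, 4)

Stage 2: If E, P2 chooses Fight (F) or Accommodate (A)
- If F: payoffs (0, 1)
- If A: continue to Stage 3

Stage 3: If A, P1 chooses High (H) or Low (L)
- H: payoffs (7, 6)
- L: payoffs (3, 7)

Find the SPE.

SPE: (E, A, H); Outcome (7, 6)

Work:
Stage 3: P1 chooses H (7 vs 3)
Stage 2: P2: F->1, A->6 (anticipating H). Choose A
Stage 1: P1: O->4, E->7 (anticipating A, H). Choose E
SPE path: E -> A -> H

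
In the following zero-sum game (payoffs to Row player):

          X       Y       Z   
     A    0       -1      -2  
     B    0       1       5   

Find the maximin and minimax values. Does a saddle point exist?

Maximin = 0, Minimax = 0, Saddle: True

Work:
Row minimums: [-2, 0] → maximin = 0
Column maximums: [0, 1, 5] → minimax = 0
Saddle point exists! Game value = 0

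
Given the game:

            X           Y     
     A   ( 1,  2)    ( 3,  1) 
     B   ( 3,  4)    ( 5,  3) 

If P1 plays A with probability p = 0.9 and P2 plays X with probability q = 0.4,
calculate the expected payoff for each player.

E[P1] = 2.4, E[P2] = 1.6

Work:
E[P1] = p·q·π₁(A,X) + p·(1-q)·π₁(A,Y) + (1-p)·q·π₁(B,X) + (1-p)·(1-q)·π₁(B,Y)
= 0.9·0.4·1 + 0.9·0.6·3 + 0.1·0.4·3 + 0.1·0.6·5
= 2.4

E[P2] = 1.6 (similar calculation)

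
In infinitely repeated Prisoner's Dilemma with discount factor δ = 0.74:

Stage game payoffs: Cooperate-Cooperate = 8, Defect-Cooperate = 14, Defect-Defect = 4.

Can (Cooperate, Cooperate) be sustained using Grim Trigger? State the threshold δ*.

δ* = 0.6; since δ = 0.74 ≥ 0.6, cooperation can be sustained

Work:
For Grim Trigger:
Cooperate forever: 8/(1-δ)
Defect then punished: 14 + 4·δ/(1-δ)
Need: 8/(1-δ) ≥ 14 + 4·δ/(1-δ)
Solving: δ ≥ (T-R)/(T-P) = (14-8)/(14-4) = 0.6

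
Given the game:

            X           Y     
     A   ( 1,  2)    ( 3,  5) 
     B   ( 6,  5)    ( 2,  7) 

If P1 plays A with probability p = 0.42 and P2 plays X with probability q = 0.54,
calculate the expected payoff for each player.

E[P1] = 3.2192, E[P2] = 4.8532

Work:
E[P1] = p·q·π₁(A,X) + p·(1-q)·π₁(A,Y) + (1-p)·q·π₁(B,X) + (1-p)·(1-q)·π₁(B,Y)
= 0.42·0.54·1 + 0.42·0.46·3 + 0.58·0.54·6 + 0.58·0.46·2
= 3.2192

E[P2] = 4.8532 (similar calculation)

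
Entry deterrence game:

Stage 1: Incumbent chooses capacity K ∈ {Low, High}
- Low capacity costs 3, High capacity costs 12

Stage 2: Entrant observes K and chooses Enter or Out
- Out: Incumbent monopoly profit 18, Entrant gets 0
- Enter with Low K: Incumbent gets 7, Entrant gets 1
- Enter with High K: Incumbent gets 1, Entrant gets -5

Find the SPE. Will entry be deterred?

SPE: (High, Enter|Low, Out|High); Entry deterred. Incumbent net profit = 6

Work:
After Low K: Entrant enters (1 > 0)
After High K: Entrant stays out (-5 < 0)
Incumbent: Low → 7−3=4, High → 18−12=6
Incumbent chooses High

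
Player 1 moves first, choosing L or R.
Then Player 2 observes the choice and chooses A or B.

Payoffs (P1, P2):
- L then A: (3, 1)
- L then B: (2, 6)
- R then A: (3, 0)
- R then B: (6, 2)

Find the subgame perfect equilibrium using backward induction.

P1 plays R, P2 plays B after L and B after R; Payoff (6, 2)

Work:
Backward induction:
After L: P2 chooses B → P1 gets 2
After R: P2 chooses B → P1 gets 6
P1 chooses R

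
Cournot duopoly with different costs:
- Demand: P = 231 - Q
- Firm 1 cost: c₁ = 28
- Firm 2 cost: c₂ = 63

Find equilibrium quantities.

q₁* = 79.33, q₂* = 44.33

Work:
Reaction: q₁ = (231 - 28 - q₂)/2
Reaction: q₂ = (231 - 63 - q₁)/2
Solve simultaneously:
q₁* = (231 - 2×28 + 63)/3 = 79.33
q₂* = (231 - 2×63 + 28)/3 = 44.33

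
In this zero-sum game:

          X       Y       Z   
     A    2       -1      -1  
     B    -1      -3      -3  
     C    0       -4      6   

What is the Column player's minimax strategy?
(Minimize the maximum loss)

Column should play Y, value = -1

Work:
Column player minimizes Row's maximum payoff:
Column X: max payoff to Row = 2
Column Y: max payoff to Row = -1
Column Z: max payoff to Row = 6
Minimum is -1, achieved by column Y.
Minimax strategy: Y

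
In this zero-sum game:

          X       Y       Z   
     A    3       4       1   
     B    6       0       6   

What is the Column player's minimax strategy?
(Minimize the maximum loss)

Column should play Y, value = 4

Work:
Column player minimizes Row's maximum payoff:
Column X: max payoff to Row = 6
Column Y: max payoff to Row = 4
Column Z: max payoff to Row = 6
Minimum is 4, achieved by column Y.
Minimax strategy: Y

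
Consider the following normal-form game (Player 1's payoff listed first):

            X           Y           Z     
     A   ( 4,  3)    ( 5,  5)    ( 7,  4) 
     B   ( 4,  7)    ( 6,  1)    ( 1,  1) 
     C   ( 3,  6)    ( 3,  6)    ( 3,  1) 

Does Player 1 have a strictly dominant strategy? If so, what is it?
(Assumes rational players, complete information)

No strictly dominant strategy exists for Player 1

Work:
A strategy strictly dominates another if it gives a strictly higher payoff against every opponent action. Compare each pair of P1's strategies column-by-column:
  A vs B: [4 vs 4, 5 vs 6, 7 vs 1] → A does not strictly dominate B (column X: 4 ≤ 4)
  A vs C: [4 vs 3, 5 vs 3, 7 vs 3] → A strictly dominates C
  B vs A: [4 vs 4, 6 vs 5, 1 vs 7] → B does not strictly dominate A (column X: 4 ≤ 4)
  B vs C: [4 vs 3, 6 vs 3, 1 vs 3] → B does not strictly dominate C (column Z: 1 ≤ 3)
  C vs A: [3 vs 4, 3 vs 5, 3 vs 7] → C does not strictly dominate A (column X: 3 ≤ 4)
  C vs B: [3 vs 4, 3 vs 6, 3 vs 1] → C does not strictly dominate B (column X: 3 ≤ 4)
No single strategy strictly dominates all others → no strictly dominant strategy.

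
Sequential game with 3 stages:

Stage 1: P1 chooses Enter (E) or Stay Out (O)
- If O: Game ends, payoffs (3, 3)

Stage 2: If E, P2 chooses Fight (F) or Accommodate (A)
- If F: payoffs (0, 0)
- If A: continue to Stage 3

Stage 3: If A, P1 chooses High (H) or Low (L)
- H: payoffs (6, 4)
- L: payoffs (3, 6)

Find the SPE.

SPE: (E, A, H); Outcome (6, 4)

Work:
Stage 3: P1 chooses H (6 vs 3)
Stage 2: P2: F->0, A->4 (anticipating H). Choose A
Stage 1: P1: O->3, E->6 (anticipating A, H). Choose E
SPE path: E -> A -> H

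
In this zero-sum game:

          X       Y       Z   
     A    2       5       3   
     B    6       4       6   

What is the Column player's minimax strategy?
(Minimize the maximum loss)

Column should play Y, value = 5

Work:
Column player minimizes Row's maximum payoff:
Column X: max payoff to Row = 6
Column Y: max payoff to Row = 5
Column Z: max payoff to Row = 6
Minimum is 5, achieved by column Y.
Minimax strategy: Y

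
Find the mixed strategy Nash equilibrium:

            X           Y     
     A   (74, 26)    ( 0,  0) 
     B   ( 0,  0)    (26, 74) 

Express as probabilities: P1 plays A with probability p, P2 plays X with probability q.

p = 0.74, q = 0.26

Work:
Find probabilities that make opponent indifferent:
P2 chooses q to make P1 indifferent between A and B
P1 chooses p to make P2 indifferent between X and Y
Mixed NE: P1 plays (A: 0.74, B: 0.26), P2 plays (X: 0.26, Y: 0.74)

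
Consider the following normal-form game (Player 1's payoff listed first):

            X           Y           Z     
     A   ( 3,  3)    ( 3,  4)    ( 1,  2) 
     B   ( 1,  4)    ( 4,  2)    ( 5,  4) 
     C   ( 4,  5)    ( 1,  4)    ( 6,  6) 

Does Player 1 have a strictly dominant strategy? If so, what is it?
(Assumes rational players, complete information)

No strictly dominant strategy exists for Player 1

Work:
A strategy strictly dominates another if it gives a strictly higher payoff against every opponent action. Compare each pair of P1's strategies column-by-column:
  A vs B: [3 vs 1, 3 vs 4, 1 vs 5] → A does not strictly dominate B (column Y: 3 ≤ 4)
  A vs C: [3 vs 4, 3 vs 1, 1 vs 6] → A does not strictly dominate C (column X: 3 ≤ 4)
  B vs A: [1 vs 3, 4 vs 3, 5 vs 1] → B does not strictly dominate A (column X: 1 ≤ 3)
  B vs C: [1 vs 4, 4 vs 1, 5 vs 6] → B does not strictly dominate C (column X: 1 ≤ 4)
  C vs A: [4 vs 3, 1 vs 3, 6 vs 1] → C does not strictly dominate A (column Y: 1 ≤ 3)
  C vs B: [4 vs 1, 1 vs 4, 6 vs 5] → C does not strictly dominate B (column Y: 1 ≤ 4)
No single strategy strictly dominates all others → no strictly dominant strategy.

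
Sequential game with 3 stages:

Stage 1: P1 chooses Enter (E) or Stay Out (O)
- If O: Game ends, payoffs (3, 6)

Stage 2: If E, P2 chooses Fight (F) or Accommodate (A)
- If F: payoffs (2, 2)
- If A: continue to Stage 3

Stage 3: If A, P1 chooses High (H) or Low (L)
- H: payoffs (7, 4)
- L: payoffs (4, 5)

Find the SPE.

SPE: (E, A, H); Outcome (7, 4)

Work:
Stage 3: P1 chooses H (7 vs 4)
Stage 2: P2: F->2, A->4 (anticipating H). Choose A
Stage 1: P1: O->3, E->7 (anticipating A, H). Choose E
SPE path: E -> A -> H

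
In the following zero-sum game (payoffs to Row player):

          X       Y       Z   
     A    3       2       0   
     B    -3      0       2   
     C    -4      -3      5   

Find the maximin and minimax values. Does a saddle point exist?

Maximin = 0, Minimax = 2, Saddle: False

Work:
Row minimums: [0, -3, -4] → maximin = 0
Column maximums: [3, 2, 5] → minimax = 2
No saddle point (maximin ≠ minimax). Mixed strategy needed.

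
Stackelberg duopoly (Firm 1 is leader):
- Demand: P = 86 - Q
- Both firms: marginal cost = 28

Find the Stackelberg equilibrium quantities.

q₁* (leader) = 29.0, q₂* (follower) = 14.5

Work:
Follower's reaction: q₂ = (a - c - q₁)/2
Leader substitutes: π₁ = q₁·(a - q₁ - (a-c-q₁)/2 - c)
FOC: q₁* = (86 - 28)/2 = 29.00
Then: q₂* = (86 - 28 - 29.0)/2 = 14.50
Leader has first-mover advantage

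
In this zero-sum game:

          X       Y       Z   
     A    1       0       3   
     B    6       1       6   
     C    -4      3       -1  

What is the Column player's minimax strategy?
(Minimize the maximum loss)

Column should play Y, value = 3

Work:
Column player minimizes Row's maximum payoff:
Column X: max payoff to Row = 6
Column Y: max payoff to Row = 3
Column Z: max payoff to Row = 6
Minimum is 3, achieved by column Y.
Minimax strategy: Y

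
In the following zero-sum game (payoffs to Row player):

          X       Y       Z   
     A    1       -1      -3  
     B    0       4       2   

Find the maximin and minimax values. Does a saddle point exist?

Maximin = 0, Minimax = 1, Saddle: False

Work:
Row minimums: [-3, 0] → maximin = 0
Column maximums: [1, 4, 2] → minimax = 1
No saddle point (maximin ≠ minimax). Mixed strategy needed.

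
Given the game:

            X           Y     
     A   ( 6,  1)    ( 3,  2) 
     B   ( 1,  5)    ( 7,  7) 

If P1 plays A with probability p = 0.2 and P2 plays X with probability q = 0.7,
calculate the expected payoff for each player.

E[P1] = 3.26, E[P2] = 4.74

Work:
E[P1] = p·q·π₁(A,X) + p·(1-q)·π₁(A,Y) + (1-p)·q·π₁(B,X) + (1-p)·(1-q)·π₁(B,Y)
= 0.2·0.7·6 + 0.2·0.3·3 + 0.8·0.7·1 + 0.8·0.3·7
= 3.26

E[P2] = 4.74 (similar calculation)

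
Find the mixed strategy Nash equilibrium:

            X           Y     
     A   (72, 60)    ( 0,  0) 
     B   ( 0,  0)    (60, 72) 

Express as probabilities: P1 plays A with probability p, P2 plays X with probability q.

p = 0.5455, q = 0.4545

Work:
Find probabilities that make opponent indifferent:
P2 chooses q to make P1 indifferent between A and B
P1 chooses p to make P2 indifferent between X and Y
Mixed NE: P1 plays (A: 0.5455, B: 0.4545), P2 plays (X: 0.4545, Y: 0.5455)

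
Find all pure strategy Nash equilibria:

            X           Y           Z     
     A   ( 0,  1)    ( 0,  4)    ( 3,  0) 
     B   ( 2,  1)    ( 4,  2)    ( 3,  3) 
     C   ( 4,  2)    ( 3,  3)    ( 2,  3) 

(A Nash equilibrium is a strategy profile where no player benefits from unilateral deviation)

Nash equilibrium: (B, Z)

Work:
Best responses:
  P1 vs X: payoffs [0, 2, 4] → best response C (payoff 4)
  P1 vs Y: payoffs [0, 4, 3] → best response B (payoff 4)
  P1 vs Z: payoffs [3, 3, 2] → best response A/B (payoff 3)
  P2 vs A: payoffs [1, 4, 0] → best response Y (payoff 4)
  P2 vs B: payoffs [1, 2, 3] → best response Z (payoff 3)
  P2 vs C: payoffs [2, 3, 3] → best response Y/Z (payoff 3)
Mutual best responses: (B,Z) → Nash equilibria.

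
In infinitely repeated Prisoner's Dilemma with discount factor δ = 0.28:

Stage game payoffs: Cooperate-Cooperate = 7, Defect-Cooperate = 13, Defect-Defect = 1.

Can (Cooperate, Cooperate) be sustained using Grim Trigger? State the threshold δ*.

δ* = 0.5; since δ = 0.28 < 0.5, cooperation cannot be sustained

Work:
For Grim Trigger:
Cooperate forever: 7/(1-δ)
Defect then punished: 13 + 1·δ/(1-δ)
Need: 7/(1-δ) ≥ 13 + 1·δ/(1-δ)
Solving: δ ≥ (T-R)/(T-P) = (13-7)/(13-1) = 0.5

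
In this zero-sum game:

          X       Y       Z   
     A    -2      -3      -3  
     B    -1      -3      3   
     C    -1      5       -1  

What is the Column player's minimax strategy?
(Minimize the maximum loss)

Column should play X, value = -1

Work:
Column player minimizes Row's maximum payoff:
Column X: max payoff to Row = -1
Column Y: max payoff to Row = 5
Column Z: max payoff to Row = 3
Minimum is -1, achieved by column X.
Minimax strategy: X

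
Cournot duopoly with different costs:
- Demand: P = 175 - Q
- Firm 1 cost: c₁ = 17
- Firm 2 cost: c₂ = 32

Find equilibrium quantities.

q₁* = 57.67, q₂* = 42.67

Work:
Reaction: q₁ = (175 - 17 - q₂)/2
Reaction: q₂ = (175 - 32 - q₁)/2
Solve simultaneously:
q₁* = (175 - 2×17 + 32)/3 = 57.67
q₂* = (175 - 2×32 + 17)/3 = 42.67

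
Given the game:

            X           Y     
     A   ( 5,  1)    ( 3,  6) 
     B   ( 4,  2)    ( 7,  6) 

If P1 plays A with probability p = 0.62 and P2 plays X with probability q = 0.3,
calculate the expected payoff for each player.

E[P1] = 4.55, E[P2] = 4.614

Work:
E[P1] = p·q·π₁(A,X) + p·(1-q)·π₁(A,Y) + (1-p)·q·π₁(B,X) + (1-p)·(1-q)·π₁(B,Y)
= 0.62·0.3·5 + 0.62·0.7·3 + 0.38·0.3·4 + 0.38·0.7·7
= 4.55

E[P2] = 4.614 (similar calculation)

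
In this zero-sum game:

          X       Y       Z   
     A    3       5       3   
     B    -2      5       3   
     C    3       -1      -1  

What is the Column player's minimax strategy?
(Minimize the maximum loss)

Column should play X or Z (all achieve the minimum), value = 3

Work:
Column player minimizes Row's maximum payoff:
Column X: max payoff to Row = 3
Column Y: max payoff to Row = 5
Column Z: max payoff to Row = 3
Minimum is 3, achieved by columns X, Z (tied).
Each of X or Z is a minimax strategy.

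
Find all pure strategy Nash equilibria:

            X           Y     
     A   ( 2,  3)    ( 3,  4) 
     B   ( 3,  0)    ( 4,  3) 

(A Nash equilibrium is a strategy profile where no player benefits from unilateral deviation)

Nash equilibrium: (B, Y)

Work:
Best responses:
  P1 vs X: payoffs [2, 3] → best response B (payoff 3)
  P1 vs Y: payoffs [3, 4] → best response B (payoff 4)
  P2 vs A: payoffs [3, 4] → best response Y (payoff 4)
  P2 vs B: payoffs [0, 3] → best response Y (payoff 3)
Mutual best responses: (B,Y) → Nash equilibria.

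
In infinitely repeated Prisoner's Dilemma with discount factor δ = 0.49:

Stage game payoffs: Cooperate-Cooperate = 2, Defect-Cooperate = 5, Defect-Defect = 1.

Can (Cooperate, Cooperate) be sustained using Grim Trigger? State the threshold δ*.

δ* = 0.75; since δ = 0.49 < 0.75, cooperation cannot be sustained

Work:
For Grim Trigger:
Cooperate forever: 2/(1-δ)
Defect then punished: 5 + 1·δ/(1-δ)
Need: 2/(1-δ) ≥ 5 + 1·δ/(1-δ)
Solving: δ ≥ (T-R)/(T-P) = (5-2)/(5-1) = 0.75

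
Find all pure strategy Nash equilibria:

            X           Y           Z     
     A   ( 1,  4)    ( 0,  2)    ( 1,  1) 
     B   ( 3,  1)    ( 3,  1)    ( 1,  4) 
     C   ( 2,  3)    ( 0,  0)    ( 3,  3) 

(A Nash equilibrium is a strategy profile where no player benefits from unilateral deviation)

Nash equilibrium: (C, Z)

Work:
Best responses:
  P1 vs X: payoffs [1, 3, 2] → best response B (payoff 3)
  P1 vs Y: payoffs [0, 3, 0] → best response B (payoff 3)
  P1 vs Z: payoffs [1, 1, 3] → best response C (payoff 3)
  P2 vs A: payoffs [4, 2, 1] → best response X (payoff 4)
  P2 vs B: payoffs [1, 1, 4] → best response Z (payoff 4)
  P2 vs C: payoffs [3, 0, 3] → best response X/Z (payoff 3)
Mutual best responses: (C,Z) → Nash equilibria.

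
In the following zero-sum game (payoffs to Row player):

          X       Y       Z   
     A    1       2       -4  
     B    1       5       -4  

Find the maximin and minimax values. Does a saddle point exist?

Maximin = -4, Minimax = -4, Saddle: True

Work:
Row minimums: [-4, -4] → maximin = -4
Column maximums: [1, 5, -4] → minimax = -4
Saddle point exists! Game value = -4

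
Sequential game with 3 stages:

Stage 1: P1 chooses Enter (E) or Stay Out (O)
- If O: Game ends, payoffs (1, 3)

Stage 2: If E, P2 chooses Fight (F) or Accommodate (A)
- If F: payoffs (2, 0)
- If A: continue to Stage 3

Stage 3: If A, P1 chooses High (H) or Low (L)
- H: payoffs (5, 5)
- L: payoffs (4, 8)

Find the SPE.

SPE: (E, A, H); Outcome (5, 5)

Work:
Stage 3: P1 chooses H (5 vs 4)
Stage 2: P2: F->0, A->5 (anticipating H). Choose A
Stage 1: P1: O->1, E->5 (anticipating A, H). Choose E
SPE path: E -> A -> H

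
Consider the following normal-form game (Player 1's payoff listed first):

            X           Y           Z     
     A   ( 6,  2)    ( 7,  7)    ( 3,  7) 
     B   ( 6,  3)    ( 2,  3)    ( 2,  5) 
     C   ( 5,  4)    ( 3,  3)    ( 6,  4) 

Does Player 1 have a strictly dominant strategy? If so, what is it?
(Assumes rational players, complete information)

No strictly dominant strategy exists for Player 1

Work:
A strategy strictly dominates another if it gives a strictly higher payoff against every opponent action. Compare each pair of P1's strategies column-by-column:
  A vs B: [6 vs 6, 7 vs 2, 3 vs 2] → A does not strictly dominate B (column X: 6 ≤ 6)
  A vs C: [6 vs 5, 7 vs 3, 3 vs 6] → A does not strictly dominate C (column Z: 3 ≤ 6)
  B vs A: [6 vs 6, 2 vs 7, 2 vs 3] → B does not strictly dominate A (column X: 6 ≤ 6)
  B vs C: [6 vs 5, 2 vs 3, 2 vs 6] → B does not strictly dominate C (column Y: 2 ≤ 3)
  C vs A: [5 vs 6, 3 vs 7, 6 vs 3] → C does not strictly dominate A (column X: 5 ≤ 6)
  C vs B: [5 vs 6, 3 vs 2, 6 vs 2] → C does not strictly dominate B (column X: 5 ≤ 6)
No single strategy strictly dominates all others → no strictly dominant strategy.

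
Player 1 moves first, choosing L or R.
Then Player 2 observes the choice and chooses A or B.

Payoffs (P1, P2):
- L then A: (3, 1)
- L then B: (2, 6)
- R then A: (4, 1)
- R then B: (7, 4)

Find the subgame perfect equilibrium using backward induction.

P1 plays R, P2 plays B after L and B after R; Payoff (7, 4)

Work:
Backward induction:
After L: P2 chooses B → P1 gets 2
After R: P2 chooses B → P1 gets 7
P1 chooses R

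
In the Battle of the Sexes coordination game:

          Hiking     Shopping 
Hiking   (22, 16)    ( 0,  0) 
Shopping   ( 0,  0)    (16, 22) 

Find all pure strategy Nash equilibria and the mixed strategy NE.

Pure NE: (Hiking, Hiking) and (Shopping, Shopping); Mixed NE: p = 0.5789, q = 0.4211

Work:
Check pure NE:
(Hiking, Hiking): (22, 16) - no unilateral deviation beneficial
(Shopping, Shopping): (16, 22) - no unilateral deviation beneficial
Mixed NE: P1 plays Hiking with p = 0.5789, P2 plays Hiking with q = 0.4211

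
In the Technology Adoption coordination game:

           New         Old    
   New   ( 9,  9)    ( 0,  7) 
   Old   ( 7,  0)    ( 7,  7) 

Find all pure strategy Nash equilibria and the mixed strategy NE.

Pure NE: (New, New) and (Old, Old); Mixed NE: p = 0.7778, q = 0.7778

Work:
Check pure NE:
(New, New): (9, 9) - no unilateral deviation beneficial
(Old, Old): (7, 7) - no unilateral deviation beneficial
Mixed NE: P1 plays New with p = 0.7778, P2 plays New with q = 0.7778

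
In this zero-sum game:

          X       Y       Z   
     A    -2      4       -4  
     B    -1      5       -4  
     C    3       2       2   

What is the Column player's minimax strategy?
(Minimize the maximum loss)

Column should play Z, value = 2

Work:
Column player minimizes Row's maximum payoff:
Column X: max payoff to Row = 3
Column Y: max payoff to Row = 5
Column Z: max payoff to Row = 2
Minimum is 2, achieved by column Z.
Minimax strategy: Z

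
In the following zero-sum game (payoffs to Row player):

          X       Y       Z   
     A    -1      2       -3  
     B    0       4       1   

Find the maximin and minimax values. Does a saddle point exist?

Maximin = 0, Minimax = 0, Saddle: True

Work:
Row minimums: [-3, 0] → maximin = 0
Column maximums: [0, 4, 1] → minimax = 0
Saddle point exists! Game value = 0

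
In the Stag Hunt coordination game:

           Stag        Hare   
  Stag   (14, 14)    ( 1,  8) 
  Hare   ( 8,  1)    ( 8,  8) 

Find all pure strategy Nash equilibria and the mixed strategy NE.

Pure NE: (Stag, Stag) and (Hare, Hare); Mixed NE: p = 0.5385, q = 0.5385

Work:
Check pure NE:
(Stag, Stag): (14, 14) - no unilateral deviation beneficial
(Hare, Hare): (8, 8) - no unilateral deviation beneficial
Mixed NE: P1 plays Stag with p = 0.5385, P2 plays Stag with q = 0.5385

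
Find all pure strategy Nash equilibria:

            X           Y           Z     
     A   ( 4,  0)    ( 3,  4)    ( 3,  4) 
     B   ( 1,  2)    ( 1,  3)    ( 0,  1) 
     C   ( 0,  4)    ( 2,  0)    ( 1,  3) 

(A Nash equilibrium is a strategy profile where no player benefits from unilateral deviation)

Nash equilibrium: (A, Y), (A, Z)

Work:
Best responses:
  P1 vs X: payoffs [4, 1, 0] → best response A (payoff 4)
  P1 vs Y: payoffs [3, 1, 2] → best response A (payoff 3)
  P1 vs Z: payoffs [3, 0, 1] → best response A (payoff 3)
  P2 vs A: payoffs [0, 4, 4] → best response Y/Z (payoff 4)
  P2 vs B: payoffs [2, 3, 1] → best response Y (payoff 3)
  P2 vs C: payoffs [4, 0, 3] → best response X (payoff 4)
Mutual best responses: (A,Y), (A,Z) → Nash equilibria.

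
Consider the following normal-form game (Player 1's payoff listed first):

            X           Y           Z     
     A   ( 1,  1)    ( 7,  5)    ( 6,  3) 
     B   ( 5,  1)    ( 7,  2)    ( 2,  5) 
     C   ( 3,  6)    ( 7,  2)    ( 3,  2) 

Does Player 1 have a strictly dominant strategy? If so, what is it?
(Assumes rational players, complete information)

No strictly dominant strategy exists for Player 1

Work:
A strategy strictly dominates another if it gives a strictly higher payoff against every opponent action. Compare each pair of P1's strategies column-by-column:
  A vs B: [1 vs 5, 7 vs 7, 6 vs 2] → A does not strictly dominate B (column X: 1 ≤ 5)
  A vs C: [1 vs 3, 7 vs 7, 6 vs 3] → A does not strictly dominate C (column X: 1 ≤ 3)
  B vs A: [5 vs 1, 7 vs 7, 2 vs 6] → B does not strictly dominate A (column Y: 7 ≤ 7)
  B vs C: [5 vs 3, 7 vs 7, 2 vs 3] → B does not strictly dominate C (column Y: 7 ≤ 7)
  C vs A: [3 vs 1, 7 vs 7, 3 vs 6] → C does not strictly dominate A (column Y: 7 ≤ 7)
  C vs B: [3 vs 5, 7 vs 7, 3 vs 2] → C does not strictly dominate B (column X: 3 ≤ 5)
No single strategy strictly dominates all others → no strictly dominant strategy.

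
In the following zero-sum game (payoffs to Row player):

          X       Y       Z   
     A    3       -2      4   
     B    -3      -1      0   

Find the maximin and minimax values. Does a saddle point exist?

Maximin = -2, Minimax = -1, Saddle: False

Work:
Row minimums: [-2, -3] → maximin = -2
Column maximums: [3, -1, 4] → minimax = -1
No saddle point (maximin ≠ minimax). Mixed strategy needed.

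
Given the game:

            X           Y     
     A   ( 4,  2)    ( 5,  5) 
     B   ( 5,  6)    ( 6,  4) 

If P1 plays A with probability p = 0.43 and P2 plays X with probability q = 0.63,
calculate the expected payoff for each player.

E[P1] = 4.94, E[P2] = 4.3355

Work:
E[P1] = p·q·π₁(A,X) + p·(1-q)·π₁(A,Y) + (1-p)·q·π₁(B,X) + (1-p)·(1-q)·π₁(B,Y)
= 0.43·0.63·4 + 0.43·0.37·5 + 0.57·0.63·5 + 0.57·0.37·6
= 4.94

E[P2] = 4.3355 (similar calculation)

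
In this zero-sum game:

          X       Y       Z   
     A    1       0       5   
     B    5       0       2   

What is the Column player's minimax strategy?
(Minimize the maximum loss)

Column should play Y, value = 0

Work:
Column player minimizes Row's maximum payoff:
Column X: max payoff to Row = 5
Column Y: max payoff to Row = 0
Column Z: max payoff to Row = 5
Minimum is 0, achieved by column Y.
Minimax strategy: Y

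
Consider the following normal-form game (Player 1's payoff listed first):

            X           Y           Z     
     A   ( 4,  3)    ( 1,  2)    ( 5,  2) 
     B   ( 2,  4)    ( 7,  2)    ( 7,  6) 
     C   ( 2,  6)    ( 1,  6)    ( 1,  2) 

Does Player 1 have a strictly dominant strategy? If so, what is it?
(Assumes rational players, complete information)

No strictly dominant strategy exists for Player 1

Work:
A strategy strictly dominates another if it gives a strictly higher payoff against every opponent action. Compare each pair of P1's strategies column-by-column:
  A vs B: [4 vs 2, 1 vs 7, 5 vs 7] → A does not strictly dominate B (column Y: 1 ≤ 7)
  A vs C: [4 vs 2, 1 vs 1, 5 vs 1] → A does not strictly dominate C (column Y: 1 ≤ 1)
  B vs A: [2 vs 4, 7 vs 1, 7 vs 5] → B does not strictly dominate A (column X: 2 ≤ 4)
  B vs C: [2 vs 2, 7 vs 1, 7 vs 1] → B does not strictly dominate C (column X: 2 ≤ 2)
  C vs A: [2 vs 4, 1 vs 1, 1 vs 5] → C does not strictly dominate A (column X: 2 ≤ 4)
  C vs B: [2 vs 2, 1 vs 7, 1 vs 7] → C does not strictly dominate B (column X: 2 ≤ 2)
No single strategy strictly dominates all others → no strictly dominant strategy.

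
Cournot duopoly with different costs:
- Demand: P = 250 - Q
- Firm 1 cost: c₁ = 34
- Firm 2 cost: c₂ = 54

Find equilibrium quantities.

q₁* = 78.67, q₂* = 58.67

Work:
Reaction: q₁ = (250 - 34 - q₂)/2
Reaction: q₂ = (250 - 54 - q₁)/2
Solve simultaneously:
q₁* = (250 - 2×34 + 54)/3 = 78.67
q₂* = (250 - 2×54 + 34)/3 = 58.67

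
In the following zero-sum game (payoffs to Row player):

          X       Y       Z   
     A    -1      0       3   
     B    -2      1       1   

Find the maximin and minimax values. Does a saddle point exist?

Maximin = -1, Minimax = -1, Saddle: True

Work:
Row minimums: [-1, -2] → maximin = -1
Column maximums: [-1, 1, 3] → minimax = -1
Saddle point exists! Game value = -1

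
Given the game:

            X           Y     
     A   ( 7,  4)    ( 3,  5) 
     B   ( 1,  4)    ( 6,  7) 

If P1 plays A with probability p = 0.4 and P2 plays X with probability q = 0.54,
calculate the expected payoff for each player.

E[P1] = 4.044, E[P2] = 5.012

Work:
E[P1] = p·q·π₁(A,X) + p·(1-q)·π₁(A,Y) + (1-p)·q·π₁(B,X) + (1-p)·(1-q)·π₁(B,Y)
= 0.4·0.54·7 + 0.4·0.46·3 + 0.6·0.54·1 + 0.6·0.46·6
= 4.044

E[P2] = 5.012 (similar calculation)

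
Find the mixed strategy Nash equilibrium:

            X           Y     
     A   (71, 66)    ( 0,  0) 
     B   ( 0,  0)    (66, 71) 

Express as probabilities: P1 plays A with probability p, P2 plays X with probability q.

p = 0.5182, q = 0.4818

Work:
Find probabilities that make opponent indifferent:
P2 chooses q to make P1 indifferent between A and B
P1 chooses p to make P2 indifferent between X and Y
Mixed NE: P1 plays (A: 0.5182, B: 0.4818), P2 plays (X: 0.4818, Y: 0.5182)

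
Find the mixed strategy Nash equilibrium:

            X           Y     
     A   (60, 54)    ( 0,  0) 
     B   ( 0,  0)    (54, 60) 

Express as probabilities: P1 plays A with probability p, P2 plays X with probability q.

p = 0.5263, q = 0.4737

Work:
Find probabilities that make opponent indifferent:
P2 chooses q to make P1 indifferent between A and B
P1 chooses p to make P2 indifferent between X and Y
Mixed NE: P1 plays (A: 0.5263, B: 0.4737), P2 plays (X: 0.4737, Y: 0.5263)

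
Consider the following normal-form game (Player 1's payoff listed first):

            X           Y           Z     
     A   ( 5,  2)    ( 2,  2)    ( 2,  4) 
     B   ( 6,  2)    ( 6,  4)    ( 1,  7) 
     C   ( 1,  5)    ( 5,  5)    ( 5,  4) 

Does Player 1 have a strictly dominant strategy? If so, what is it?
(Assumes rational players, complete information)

No strictly dominant strategy exists for Player 1

Work:
A strategy strictly dominates another if it gives a strictly higher payoff against every opponent action. Compare each pair of P1's strategies column-by-column:
  A vs B: [5 vs 6, 2 vs 6, 2 vs 1] → A does not strictly dominate B (column X: 5 ≤ 6)
  A vs C: [5 vs 1, 2 vs 5, 2 vs 5] → A does not strictly dominate C (column Y: 2 ≤ 5)
  B vs A: [6 vs 5, 6 vs 2, 1 vs 2] → B does not strictly dominate A (column Z: 1 ≤ 2)
  B vs C: [6 vs 1, 6 vs 5, 1 vs 5] → B does not strictly dominate C (column Z: 1 ≤ 5)
  C vs A: [1 vs 5, 5 vs 2, 5 vs 2] → C does not strictly dominate A (column X: 1 ≤ 5)
  C vs B: [1 vs 6, 5 vs 6, 5 vs 1] → C does not strictly dominate B (column X: 1 ≤ 6)
No single strategy strictly dominates all others → no strictly dominant strategy.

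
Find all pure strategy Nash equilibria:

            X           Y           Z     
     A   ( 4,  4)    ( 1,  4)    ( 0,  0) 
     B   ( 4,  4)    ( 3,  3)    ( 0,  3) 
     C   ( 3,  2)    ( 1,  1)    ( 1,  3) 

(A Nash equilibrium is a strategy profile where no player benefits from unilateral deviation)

Nash equilibrium: (A, X), (B, X), (C, Z)

Work:
Best responses:
  P1 vs X: payoffs [4, 4, 3] → best response A/B (payoff 4)
  P1 vs Y: payoffs [1, 3, 1] → best response B (payoff 3)
  P1 vs Z: payoffs [0, 0, 1] → best response C (payoff 1)
  P2 vs A: payoffs [4, 4, 0] → best response X/Y (payoff 4)
  P2 vs B: payoffs [4, 3, 3] → best response X (payoff 4)
  P2 vs C: payoffs [2, 1, 3] → best response Z (payoff 3)
Mutual best responses: (A,X), (B,X), (C,Z) → Nash equilibria.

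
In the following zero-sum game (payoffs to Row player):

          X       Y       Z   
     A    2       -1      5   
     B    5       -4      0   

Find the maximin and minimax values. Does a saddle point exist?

Maximin = -1, Minimax = -1, Saddle: True

Work:
Row minimums: [-1, -4] → maximin = -1
Column maximums: [5, -1, 5] → minimax = -1
Saddle point exists! Game value = -1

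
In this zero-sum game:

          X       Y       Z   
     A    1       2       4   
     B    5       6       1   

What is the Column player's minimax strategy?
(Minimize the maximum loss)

Column should play Z, value = 4

Work:
Column player minimizes Row's maximum payoff:
Column X: max payoff to Row = 5
Column Y: max payoff to Row = 6
Column Z: max payoff to Row = 4
Minimum is 4, achieved by column Z.
Minimax strategy: Z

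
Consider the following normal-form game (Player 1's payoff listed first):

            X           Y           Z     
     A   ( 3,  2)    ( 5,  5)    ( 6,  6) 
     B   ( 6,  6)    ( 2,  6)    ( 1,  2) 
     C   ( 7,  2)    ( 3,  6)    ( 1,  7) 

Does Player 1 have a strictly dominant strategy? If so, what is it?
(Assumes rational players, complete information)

No strictly dominant strategy exists for Player 1

Work:
A strategy strictly dominates another if it gives a strictly higher payoff against every opponent action. Compare each pair of P1's strategies column-by-column:
  A vs B: [3 vs 6, 5 vs 2, 6 vs 1] → A does not strictly dominate B (column X: 3 ≤ 6)
  A vs C: [3 vs 7, 5 vs 3, 6 vs 1] → A does not strictly dominate C (column X: 3 ≤ 7)
  B vs A: [6 vs 3, 2 vs 5, 1 vs 6] → B does not strictly dominate A (column Y: 2 ≤ 5)
  B vs C: [6 vs 7, 2 vs 3, 1 vs 1] → B does not strictly dominate C (column X: 6 ≤ 7)
  C vs A: [7 vs 3, 3 vs 5, 1 vs 6] → C does not strictly dominate A (column Y: 3 ≤ 5)
  C vs B: [7 vs 6, 3 vs 2, 1 vs 1] → C does not strictly dominate B (column Z: 1 ≤ 1)
No single strategy strictly dominates all others → no strictly dominant strategy.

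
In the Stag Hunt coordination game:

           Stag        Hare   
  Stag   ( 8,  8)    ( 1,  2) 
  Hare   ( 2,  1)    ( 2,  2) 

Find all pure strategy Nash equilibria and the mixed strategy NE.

Pure NE: (Stag, Stag) and (Hare, Hare); Mixed NE: p = 0.1429, q = 0.1429

Work:
Check pure NE:
(Stag, Stag): (8, 8) - no unilateral deviation beneficial
(Hare, Hare): (2, 2) - no unilateral deviation beneficial
Mixed NE: P1 plays Stag with p = 0.1429, P2 plays Stag with q = 0.1429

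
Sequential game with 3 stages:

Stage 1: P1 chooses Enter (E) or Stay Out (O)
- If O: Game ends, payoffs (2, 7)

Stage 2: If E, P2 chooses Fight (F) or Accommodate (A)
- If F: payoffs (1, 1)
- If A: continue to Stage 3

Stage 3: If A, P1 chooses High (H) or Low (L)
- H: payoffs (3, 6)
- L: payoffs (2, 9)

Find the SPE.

SPE: (E, A, H); Outcome (3, 6)

Work:
Stage 3: P1 chooses H (3 vs 2)
Stage 2: P2: F->1, A->6 (anticipating H). Choose A
Stage 1: P1: O->2, E->3 (anticipating A, H). Choose E
SPE path: E -> A -> H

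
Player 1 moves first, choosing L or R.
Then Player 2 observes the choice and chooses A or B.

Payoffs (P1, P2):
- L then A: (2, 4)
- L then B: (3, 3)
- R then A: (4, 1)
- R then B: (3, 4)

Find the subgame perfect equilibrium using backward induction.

P1 plays R, P2 plays A after L and B after R; Payoff (3, 4)

Work:
Backward induction:
After L: P2 chooses A → P1 gets 2
After R: P2 chooses B → P1 gets 3
P1 chooses R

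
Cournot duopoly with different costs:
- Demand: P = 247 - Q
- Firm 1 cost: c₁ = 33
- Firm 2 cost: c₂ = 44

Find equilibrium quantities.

q₁* = 75.0, q₂* = 64.0

Work:
Reaction: q₁ = (247 - 33 - q₂)/2
Reaction: q₂ = (247 - 44 - q₁)/2
Solve simultaneously:
q₁* = (247 - 2×33 + 44)/3 = 75.0
q₂* = (247 - 2×44 + 33)/3 = 64.0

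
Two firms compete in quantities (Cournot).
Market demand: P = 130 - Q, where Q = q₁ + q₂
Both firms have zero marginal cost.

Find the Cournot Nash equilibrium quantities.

q₁* = q₂* = 43.33; P* = 43.33

Work:
Profit: π_i = P·q_i = (a - q_i - q_j)·q_i
FOC: ∂π_i/∂q_i = a - 2q_i - q_j = 0
Reaction function: q_i = (130 - q_j)/2
Symmetry: q* = 130/3 = 43.33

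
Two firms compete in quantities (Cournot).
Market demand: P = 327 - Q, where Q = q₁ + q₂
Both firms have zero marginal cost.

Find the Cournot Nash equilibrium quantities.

q₁* = q₂* = 109.0; P* = 109.0

Work:
Profit: π_i = P·q_i = (a - q_i - q_j)·q_i
FOC: ∂π_i/∂q_i = a - 2q_i - q_j = 0
Reaction function: q_i = (327 - q_j)/2
Symmetry: q* = 327/3 = 109.0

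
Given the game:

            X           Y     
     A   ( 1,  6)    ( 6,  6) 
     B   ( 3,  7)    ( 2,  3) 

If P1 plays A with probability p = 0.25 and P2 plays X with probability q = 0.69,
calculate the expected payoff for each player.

E[P1] = 2.655, E[P2] = 5.82

Work:
E[P1] = p·q·π₁(A,X) + p·(1-q)·π₁(A,Y) + (1-p)·q·π₁(B,X) + (1-p)·(1-q)·π₁(B,Y)
= 0.25·0.69·1 + 0.25·0.31·6 + 0.75·0.69·3 + 0.75·0.31·2
= 2.655

E[P2] = 5.82 (similar calculation)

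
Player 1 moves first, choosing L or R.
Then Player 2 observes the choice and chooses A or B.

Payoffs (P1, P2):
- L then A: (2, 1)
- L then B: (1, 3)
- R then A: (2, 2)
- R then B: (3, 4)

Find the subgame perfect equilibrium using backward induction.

P1 plays R, P2 plays B after L and B after R; Payoff (3, 4)

Work:
Backward induction:
After L: P2 chooses B → P1 gets 1
After R: P2 chooses B → P1 gets 3
P1 chooses R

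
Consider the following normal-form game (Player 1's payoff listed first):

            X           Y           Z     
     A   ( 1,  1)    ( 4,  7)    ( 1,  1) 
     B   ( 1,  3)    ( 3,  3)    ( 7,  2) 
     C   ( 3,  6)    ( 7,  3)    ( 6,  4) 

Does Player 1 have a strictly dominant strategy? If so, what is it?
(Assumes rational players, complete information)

No strictly dominant strategy exists for Player 1

Work:
A strategy strictly dominates another if it gives a strictly higher payoff against every opponent action. Compare each pair of P1's strategies column-by-column:
  A vs B: [1 vs 1, 4 vs 3, 1 vs 7] → A does not strictly dominate B (column X: 1 ≤ 1)
  A vs C: [1 vs 3, 4 vs 7, 1 vs 6] → A does not strictly dominate C (column X: 1 ≤ 3)
  B vs A: [1 vs 1, 3 vs 4, 7 vs 1] → B does not strictly dominate A (column X: 1 ≤ 1)
  B vs C: [1 vs 3, 3 vs 7, 7 vs 6] → B does not strictly dominate C (column X: 1 ≤ 3)
  C vs A: [3 vs 1, 7 vs 4, 6 vs 1] → C strictly dominates A
  C vs B: [3 vs 1, 7 vs 3, 6 vs 7] → C does not strictly dominate B (column Z: 6 ≤ 7)
No single strategy strictly dominates all others → no strictly dominant strategy.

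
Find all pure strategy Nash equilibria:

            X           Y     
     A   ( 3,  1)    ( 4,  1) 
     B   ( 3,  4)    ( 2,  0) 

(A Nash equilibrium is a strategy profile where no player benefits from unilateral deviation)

Nash equilibrium: (A, X), (A, Y), (B, X)

Work:
Best responses:
  P1 vs X: payoffs [3, 3] → best response A/B (payoff 3)
  P1 vs Y: payoffs [4, 2] → best response A (payoff 4)
  P2 vs A: payoffs [1, 1] → best response X/Y (payoff 1)
  P2 vs B: payoffs [4, 0] → best response X (payoff 4)
Mutual best responses: (A,X), (A,Y), (B,X) → Nash equilibria.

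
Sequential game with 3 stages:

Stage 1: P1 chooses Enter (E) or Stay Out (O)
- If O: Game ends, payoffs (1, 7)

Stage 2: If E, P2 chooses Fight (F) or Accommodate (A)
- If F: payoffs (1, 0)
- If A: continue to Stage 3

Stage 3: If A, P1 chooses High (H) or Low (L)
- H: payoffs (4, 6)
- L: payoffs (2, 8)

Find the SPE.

SPE: (E, A, H); Outcome (4, 6)

Work:
Stage 3: P1 chooses H (4 vs 2)
Stage 2: P2: F->0, A->6 (anticipating H). Choose A
Stage 1: P1: O->1, E->4 (anticipating A, H). Choose E
SPE path: E -> A -> H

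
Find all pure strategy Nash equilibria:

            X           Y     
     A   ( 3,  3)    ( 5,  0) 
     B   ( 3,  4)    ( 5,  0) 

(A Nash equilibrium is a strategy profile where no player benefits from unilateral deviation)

Nash equilibrium: (A, X), (B, X)

Work:
Best responses:
  P1 vs X: payoffs [3, 3] → best response A/B (payoff 3)
  P1 vs Y: payoffs [5, 5] → best response A/B (payoff 5)
  P2 vs A: payoffs [3, 0] → best response X (payoff 3)
  P2 vs B: payoffs [4, 0] → best response X (payoff 4)
Mutual best responses: (A,X), (B,X) → Nash equilibria.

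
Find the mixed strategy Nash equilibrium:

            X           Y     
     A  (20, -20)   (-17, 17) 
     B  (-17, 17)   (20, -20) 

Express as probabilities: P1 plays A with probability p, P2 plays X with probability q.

p = 0.5, q = 0.5

Work:
Find probabilities that make opponent indifferent:
P2 chooses q to make P1 indifferent between A and B
P1 chooses p to make P2 indifferent between X and Y
Mixed NE: P1 plays (A: 0.5, B: 0.5), P2 plays (X: 0.5, Y: 0.5)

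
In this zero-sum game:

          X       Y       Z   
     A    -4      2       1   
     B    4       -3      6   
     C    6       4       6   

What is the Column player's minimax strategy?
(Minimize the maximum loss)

Column should play Y, value = 4

Work:
Column player minimizes Row's maximum payoff:
Column X: max payoff to Row = 6
Column Y: max payoff to Row = 4
Column Z: max payoff to Row = 6
Minimum is 4, achieved by column Y.
Minimax strategy: Y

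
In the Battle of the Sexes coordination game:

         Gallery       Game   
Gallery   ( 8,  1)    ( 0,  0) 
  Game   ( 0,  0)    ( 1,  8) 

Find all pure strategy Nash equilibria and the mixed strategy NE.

Pure NE: (Gallery, Gallery) and (Game, Game); Mixed NE: p = 0.8889, q = 0.1111

Work:
Check pure NE:
(Gallery, Gallery): (8, 1) - no unilateral deviation beneficial
(Game, Game): (1, 8) - no unilateral deviation beneficial
Mixed NE: P1 plays Gallery with p = 0.8889, P2 plays Gallery with q = 0.1111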